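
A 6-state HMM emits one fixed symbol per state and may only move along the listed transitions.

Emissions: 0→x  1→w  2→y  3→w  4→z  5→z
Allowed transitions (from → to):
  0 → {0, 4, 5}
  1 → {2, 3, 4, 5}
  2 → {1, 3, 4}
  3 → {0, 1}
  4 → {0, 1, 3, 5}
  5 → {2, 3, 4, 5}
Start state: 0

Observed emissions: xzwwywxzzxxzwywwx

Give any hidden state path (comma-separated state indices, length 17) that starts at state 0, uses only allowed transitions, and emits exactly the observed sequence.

0,5,3,1,2,3,0,5,4,0,0,4,1,2,1,3,0

  t0 'x' -> {0}, take 0 (start)
  t1 'z' -> {4,5}, take 5 (0->5 ok)
  t2 'w' -> {1,3}, take 3 (5->3 ok)
  t3 'w' -> {1,3}, take 1 (3->1 ok)
  t4 'y' -> {2}, take 2 (1->2 ok)
  t5 'w' -> {1,3}, take 3 (2->3 ok)
  t6 'x' -> {0}, take 0 (3->0 ok)
  t7 'z' -> {4,5}, take 5 (0->5 ok)
  t8 'z' -> {4,5}, take 4 (5->4 ok)
  t9 'x' -> {0}, take 0 (4->0 ok)
  t10 'x' -> {0}, take 0 (0->0 ok)
  t11 'z' -> {4,5}, take 4 (0->4 ok)
  t12 'w' -> {1,3}, take 1 (4->1 ok)
  t13 'y' -> {2}, take 2 (1->2 ok)
  t14 'w' -> {1,3}, take 1 (2->1 ok)
  t15 'w' -> {1,3}, take 3 (1->3 ok)
  t16 'x' -> {0}, take 0 (3->0 ok)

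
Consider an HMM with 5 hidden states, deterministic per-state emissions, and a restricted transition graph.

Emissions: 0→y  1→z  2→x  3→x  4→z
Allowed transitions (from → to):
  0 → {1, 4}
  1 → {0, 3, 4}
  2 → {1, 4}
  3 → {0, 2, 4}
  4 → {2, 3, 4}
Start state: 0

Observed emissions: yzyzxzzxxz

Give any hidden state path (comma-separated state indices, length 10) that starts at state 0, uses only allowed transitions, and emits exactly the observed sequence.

  t0 'y' -> {0}, take 0 (start)
  t1 'z' -> {1,4}, take 1 (0->1 ok)
  t2 'y' -> {0}, take 0 (1->0 ok)
  t3 'z' -> {1,4}, take 4 (0->4 ok)
  t4 'x' -> {2,3}, take 2 (4->2 ok)
  t5 'z' -> {1,4}, take 4 (2->4 ok)
  t6 'z' -> {1,4}, take 4 (4->4 ok)
  t7 'x' -> {2,3}, take 3 (4->3 ok)
  t8 'x' -> {2,3}, take 2 (3->2 ok)
  t9 'z' -> {1,4}, take 1 (2->1 ok)

0,1,0,4,2,4,4,3,2,1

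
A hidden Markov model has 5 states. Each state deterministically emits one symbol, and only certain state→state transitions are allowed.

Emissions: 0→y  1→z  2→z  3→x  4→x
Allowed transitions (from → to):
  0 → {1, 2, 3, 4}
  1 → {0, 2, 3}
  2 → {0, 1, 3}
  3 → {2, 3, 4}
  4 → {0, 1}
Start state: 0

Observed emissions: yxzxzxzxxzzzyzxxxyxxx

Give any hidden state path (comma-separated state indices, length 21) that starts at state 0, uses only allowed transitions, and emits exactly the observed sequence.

0,4,1,3,2,3,2,3,4,1,2,1,0,2,3,3,4,0,3,3,4

  pos 0: y in {0}, choose 0; start
  pos 1: x in {3,4}, choose 4; 0->4 ok
  pos 2: z in {1,2}, choose 1; 4->1 ok
  pos 3: x in {3,4}, choose 3; 1->3 ok
  pos 4: z in {1,2}, choose 2; 3->2 ok
  pos 5: x in {3,4}, choose 3; 2->3 ok
  pos 6: z in {1,2}, choose 2; 3->2 ok
  pos 7: x in {3,4}, choose 3; 2->3 ok
  pos 8: x in {3,4}, choose 4; 3->4 ok
  pos 9: z in {1,2}, choose 1; 4->1 ok
  pos 10: z in {1,2}, choose 2; 1->2 ok
  pos 11: z in {1,2}, choose 1; 2->1 ok
  pos 12: y in {0}, choose 0; 1->0 ok
  pos 13: z in {1,2}, choose 2; 0->2 ok
  pos 14: x in {3,4}, choose 3; 2->3 ok
  pos 15: x in {3,4}, choose 3; 3->3 ok
  pos 16: x in {3,4}, choose 4; 3->4 ok
  pos 17: y in {0}, choose 0; 4->0 ok
  pos 18: x in {3,4}, choose 3; 0->3 ok
  pos 19: x in {3,4}, choose 3; 3->3 ok
  pos 20: x in {3,4}, choose 4; 3->4 ok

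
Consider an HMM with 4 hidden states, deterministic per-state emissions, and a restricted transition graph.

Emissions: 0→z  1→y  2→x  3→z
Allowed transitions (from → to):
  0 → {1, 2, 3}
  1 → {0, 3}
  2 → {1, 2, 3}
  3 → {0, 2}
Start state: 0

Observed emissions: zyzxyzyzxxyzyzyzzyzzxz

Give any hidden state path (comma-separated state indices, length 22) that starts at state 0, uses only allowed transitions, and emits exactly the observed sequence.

0,1,3,2,1,0,1,3,2,2,1,0,1,0,1,3,0,1,0,3,2,3

  0: obs=z cand={0,3} pick 0 [start]
  1: obs=y cand={1} pick 1 [0->1 ok]
  2: obs=z cand={0,3} pick 3 [1->3 ok]
  3: obs=x cand={2} pick 2 [3->2 ok]
  4: obs=y cand={1} pick 1 [2->1 ok]
  5: obs=z cand={0,3} pick 0 [1->0 ok]
  6: obs=y cand={1} pick 1 [0->1 ok]
  7: obs=z cand={0,3} pick 3 [1->3 ok]
  8: obs=x cand={2} pick 2 [3->2 ok]
  9: obs=x cand={2} pick 2 [2->2 ok]
  10: obs=y cand={1} pick 1 [2->1 ok]
  11: obs=z cand={0,3} pick 0 [1->0 ok]
  12: obs=y cand={1} pick 1 [0->1 ok]
  13: obs=z cand={0,3} pick 0 [1->0 ok]
  14: obs=y cand={1} pick 1 [0->1 ok]
  15: obs=z cand={0,3} pick 3 [1->3 ok]
  16: obs=z cand={0,3} pick 0 [3->0 ok]
  17: obs=y cand={1} pick 1 [0->1 ok]
  18: obs=z cand={0,3} pick 0 [1->0 ok]
  19: obs=z cand={0,3} pick 3 [0->3 ok]
  20: obs=x cand={2} pick 2 [3->2 ok]
  21: obs=z cand={0,3} pick 3 [2->3 ok]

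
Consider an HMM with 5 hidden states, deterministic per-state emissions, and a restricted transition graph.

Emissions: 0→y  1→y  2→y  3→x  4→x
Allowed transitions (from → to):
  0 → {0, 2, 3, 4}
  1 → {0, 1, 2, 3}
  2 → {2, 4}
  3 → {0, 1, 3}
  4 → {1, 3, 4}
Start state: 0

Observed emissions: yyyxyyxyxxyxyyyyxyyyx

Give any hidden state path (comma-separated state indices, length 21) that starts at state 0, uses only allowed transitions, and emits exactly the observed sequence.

0,2,2,4,1,1,3,0,4,3,1,3,1,1,1,0,4,1,0,2,4

  pos 0: y in {0,1,2}, choose 0; start
  pos 1: y in {0,1,2}, choose 2; 0->2 ok
  pos 2: y in {0,1,2}, choose 2; 2->2 ok
  pos 3: x in {3,4}, choose 4; 2->4 ok
  pos 4: y in {0,1,2}, choose 1; 4->1 ok
  pos 5: y in {0,1,2}, choose 1; 1->1 ok
  pos 6: x in {3,4}, choose 3; 1->3 ok
  pos 7: y in {0,1,2}, choose 0; 3->0 ok
  pos 8: x in {3,4}, choose 4; 0->4 ok
  pos 9: x in {3,4}, choose 3; 4->3 ok
  pos 10: y in {0,1,2}, choose 1; 3->1 ok
  pos 11: x in {3,4}, choose 3; 1->3 ok
  pos 12: y in {0,1,2}, choose 1; 3->1 ok
  pos 13: y in {0,1,2}, choose 1; 1->1 ok
  pos 14: y in {0,1,2}, choose 1; 1->1 ok
  pos 15: y in {0,1,2}, choose 0; 1->0 ok
  pos 16: x in {3,4}, choose 4; 0->4 ok
  pos 17: y in {0,1,2}, choose 1; 4->1 ok
  pos 18: y in {0,1,2}, choose 0; 1->0 ok
  pos 19: y in {0,1,2}, choose 2; 0->2 ok
  pos 20: x in {3,4}, choose 4; 2->4 ok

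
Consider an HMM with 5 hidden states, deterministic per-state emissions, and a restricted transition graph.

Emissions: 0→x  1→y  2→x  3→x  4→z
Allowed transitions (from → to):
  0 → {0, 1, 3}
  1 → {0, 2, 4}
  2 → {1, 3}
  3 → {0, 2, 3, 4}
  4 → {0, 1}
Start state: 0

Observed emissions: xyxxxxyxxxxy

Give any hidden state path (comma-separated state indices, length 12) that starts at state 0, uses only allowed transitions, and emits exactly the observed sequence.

  t0 'x' -> {0,2,3}, take 0 (start)
  t1 'y' -> {1}, take 1 (0->1 ok)
  t2 'x' -> {0,2,3}, take 2 (1->2 ok)
  t3 'x' -> {0,2,3}, take 3 (2->3 ok)
  t4 'x' -> {0,2,3}, take 3 (3->3 ok)
  t5 'x' -> {0,2,3}, take 0 (3->0 ok)
  t6 'y' -> {1}, take 1 (0->1 ok)
  t7 'x' -> {0,2,3}, take 2 (1->2 ok)
  t8 'x' -> {0,2,3}, take 3 (2->3 ok)
  t9 'x' -> {0,2,3}, take 3 (3->3 ok)
  t10 'x' -> {0,2,3}, take 0 (3->0 ok)
  t11 'y' -> {1}, take 1 (0->1 ok)

0,1,2,3,3,0,1,2,3,3,0,1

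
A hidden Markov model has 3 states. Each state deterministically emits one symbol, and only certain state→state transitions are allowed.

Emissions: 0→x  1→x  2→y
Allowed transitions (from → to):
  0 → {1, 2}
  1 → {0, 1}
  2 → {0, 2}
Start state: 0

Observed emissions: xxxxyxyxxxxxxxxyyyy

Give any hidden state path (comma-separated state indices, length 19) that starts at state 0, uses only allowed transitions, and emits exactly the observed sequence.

0,1,1,0,2,0,2,0,1,1,0,1,1,1,0,2,2,2,2

  0: obs=x cand={0,1} pick 0 [start]
  1: obs=x cand={0,1} pick 1 [0->1 ok]
  2: obs=x cand={0,1} pick 1 [1->1 ok]
  3: obs=x cand={0,1} pick 0 [1->0 ok]
  4: obs=y cand={2} pick 2 [0->2 ok]
  5: obs=x cand={0,1} pick 0 [2->0 ok]
  6: obs=y cand={2} pick 2 [0->2 ok]
  7: obs=x cand={0,1} pick 0 [2->0 ok]
  8: obs=x cand={0,1} pick 1 [0->1 ok]
  9: obs=x cand={0,1} pick 1 [1->1 ok]
  10: obs=x cand={0,1} pick 0 [1->0 ok]
  11: obs=x cand={0,1} pick 1 [0->1 ok]
  12: obs=x cand={0,1} pick 1 [1->1 ok]
  13: obs=x cand={0,1} pick 1 [1->1 ok]
  14: obs=x cand={0,1} pick 0 [1->0 ok]
  15: obs=y cand={2} pick 2 [0->2 ok]
  16: obs=y cand={2} pick 2 [2->2 ok]
  17: obs=y cand={2} pick 2 [2->2 ok]
  18: obs=y cand={2} pick 2 [2->2 ok]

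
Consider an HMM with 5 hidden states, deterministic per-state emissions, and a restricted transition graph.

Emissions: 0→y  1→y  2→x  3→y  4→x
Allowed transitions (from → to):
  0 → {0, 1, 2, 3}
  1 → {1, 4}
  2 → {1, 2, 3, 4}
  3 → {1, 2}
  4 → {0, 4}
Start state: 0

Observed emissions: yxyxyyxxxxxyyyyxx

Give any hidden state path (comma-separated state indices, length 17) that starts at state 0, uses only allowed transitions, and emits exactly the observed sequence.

  t0 'y' -> {0,1,3}, take 0 (start)
  t1 'x' -> {2,4}, take 2 (0->2 ok)
  t2 'y' -> {0,1,3}, take 1 (2->1 ok)
  t3 'x' -> {2,4}, take 4 (1->4 ok)
  t4 'y' -> {0,1,3}, take 0 (4->0 ok)
  t5 'y' -> {0,1,3}, take 0 (0->0 ok)
  t6 'x' -> {2,4}, take 2 (0->2 ok)
  t7 'x' -> {2,4}, take 2 (2->2 ok)
  t8 'x' -> {2,4}, take 4 (2->4 ok)
  t9 'x' -> {2,4}, take 4 (4->4 ok)
  t10 'x' -> {2,4}, take 4 (4->4 ok)
  t11 'y' -> {0,1,3}, take 0 (4->0 ok)
  t12 'y' -> {0,1,3}, take 1 (0->1 ok)
  t13 'y' -> {0,1,3}, take 1 (1->1 ok)
  t14 'y' -> {0,1,3}, take 1 (1->1 ok)
  t15 'x' -> {2,4}, take 4 (1->4 ok)
  t16 'x' -> {2,4}, take 4 (4->4 ok)

0,2,1,4,0,0,2,2,4,4,4,0,1,1,1,4,4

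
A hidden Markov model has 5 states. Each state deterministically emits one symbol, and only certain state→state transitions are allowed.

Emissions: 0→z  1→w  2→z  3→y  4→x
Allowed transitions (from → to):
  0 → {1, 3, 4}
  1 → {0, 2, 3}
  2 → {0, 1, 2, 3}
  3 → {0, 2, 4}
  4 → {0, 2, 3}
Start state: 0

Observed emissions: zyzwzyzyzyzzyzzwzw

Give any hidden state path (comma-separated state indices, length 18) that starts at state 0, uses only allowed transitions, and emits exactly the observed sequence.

0,3,2,1,2,3,0,3,2,3,2,2,3,2,0,1,0,1

  t0 'z' -> {0,2}, take 0 (start)
  t1 'y' -> {3}, take 3 (0->3 ok)
  t2 'z' -> {0,2}, take 2 (3->2 ok)
  t3 'w' -> {1}, take 1 (2->1 ok)
  t4 'z' -> {0,2}, take 2 (1->2 ok)
  t5 'y' -> {3}, take 3 (2->3 ok)
  t6 'z' -> {0,2}, take 0 (3->0 ok)
  t7 'y' -> {3}, take 3 (0->3 ok)
  t8 'z' -> {0,2}, take 2 (3->2 ok)
  t9 'y' -> {3}, take 3 (2->3 ok)
  t10 'z' -> {0,2}, take 2 (3->2 ok)
  t11 'z' -> {0,2}, take 2 (2->2 ok)
  t12 'y' -> {3}, take 3 (2->3 ok)
  t13 'z' -> {0,2}, take 2 (3->2 ok)
  t14 'z' -> {0,2}, take 0 (2->0 ok)
  t15 'w' -> {1}, take 1 (0->1 ok)
  t16 'z' -> {0,2}, take 0 (1->0 ok)
  t17 'w' -> {1}, take 1 (0->1 ok)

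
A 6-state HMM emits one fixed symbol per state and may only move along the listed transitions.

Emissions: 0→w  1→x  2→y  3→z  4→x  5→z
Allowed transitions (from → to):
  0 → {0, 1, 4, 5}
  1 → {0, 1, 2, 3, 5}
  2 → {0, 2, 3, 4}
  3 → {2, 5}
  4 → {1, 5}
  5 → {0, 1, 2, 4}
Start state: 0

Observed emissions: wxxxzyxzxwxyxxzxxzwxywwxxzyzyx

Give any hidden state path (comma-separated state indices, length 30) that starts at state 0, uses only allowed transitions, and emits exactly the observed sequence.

0,4,1,1,3,2,4,5,1,0,1,2,4,1,5,1,1,5,0,1,2,0,0,4,1,3,2,3,2,4

  [0] w  {0}  => 0  start
  [1] x  {1,4}  => 4  0->4 ok
  [2] x  {1,4}  => 1  4->1 ok
  [3] x  {1,4}  => 1  1->1 ok
  [4] z  {3,5}  => 3  1->3 ok
  [5] y  {2}  => 2  3->2 ok
  [6] x  {1,4}  => 4  2->4 ok
  [7] z  {3,5}  => 5  4->5 ok
  [8] x  {1,4}  => 1  5->1 ok
  [9] w  {0}  => 0  1->0 ok
  [10] x  {1,4}  => 1  0->1 ok
  [11] y  {2}  => 2  1->2 ok
  [12] x  {1,4}  => 4  2->4 ok
  [13] x  {1,4}  => 1  4->1 ok
  [14] z  {3,5}  => 5  1->5 ok
  [15] x  {1,4}  => 1  5->1 ok
  [16] x  {1,4}  => 1  1->1 ok
  [17] z  {3,5}  => 5  1->5 ok
  [18] w  {0}  => 0  5->0 ok
  [19] x  {1,4}  => 1  0->1 ok
  [20] y  {2}  => 2  1->2 ok
  [21] w  {0}  => 0  2->0 ok
  [22] w  {0}  => 0  0->0 ok
  [23] x  {1,4}  => 4  0->4 ok
  [24] x  {1,4}  => 1  4->1 ok
  [25] z  {3,5}  => 3  1->3 ok
  [26] y  {2}  => 2  3->2 ok
  [27] z  {3,5}  => 3  2->3 ok
  [28] y  {2}  => 2  3->2 ok
  [29] x  {1,4}  => 4  2->4 ok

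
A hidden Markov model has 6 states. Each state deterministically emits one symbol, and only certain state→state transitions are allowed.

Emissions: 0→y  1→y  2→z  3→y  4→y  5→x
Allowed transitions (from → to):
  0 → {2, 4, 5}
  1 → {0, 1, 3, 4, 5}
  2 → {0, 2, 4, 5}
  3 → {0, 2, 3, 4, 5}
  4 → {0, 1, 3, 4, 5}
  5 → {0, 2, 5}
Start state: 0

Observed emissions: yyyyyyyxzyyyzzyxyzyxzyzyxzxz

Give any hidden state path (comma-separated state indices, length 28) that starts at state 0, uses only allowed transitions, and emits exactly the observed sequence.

  [0] y  {0,1,3,4}  => 0  start
  [1] y  {0,1,3,4}  => 4  0->4 ok
  [2] y  {0,1,3,4}  => 3  4->3 ok
  [3] y  {0,1,3,4}  => 4  3->4 ok
  [4] y  {0,1,3,4}  => 3  4->3 ok
  [5] y  {0,1,3,4}  => 0  3->0 ok
  [6] y  {0,1,3,4}  => 4  0->4 ok
  [7] x  {5}  => 5  4->5 ok
  [8] z  {2}  => 2  5->2 ok
  [9] y  {0,1,3,4}  => 0  2->0 ok
  [10] y  {0,1,3,4}  => 4  0->4 ok
  [11] y  {0,1,3,4}  => 0  4->0 ok
  [12] z  {2}  => 2  0->2 ok
  [13] z  {2}  => 2  2->2 ok
  [14] y  {0,1,3,4}  => 0  2->0 ok
  [15] x  {5}  => 5  0->5 ok
  [16] y  {0,1,3,4}  => 0  5->0 ok
  [17] z  {2}  => 2  0->2 ok
  [18] y  {0,1,3,4}  => 0  2->0 ok
  [19] x  {5}  => 5  0->5 ok
  [20] z  {2}  => 2  5->2 ok
  [21] y  {0,1,3,4}  => 0  2->0 ok
  [22] z  {2}  => 2  0->2 ok
  [23] y  {0,1,3,4}  => 0  2->0 ok
  [24] x  {5}  => 5  0->5 ok
  [25] z  {2}  => 2  5->2 ok
  [26] x  {5}  => 5  2->5 ok
  [27] z  {2}  => 2  5->2 ok

0,4,3,4,3,0,4,5,2,0,4,0,2,2,0,5,0,2,0,5,2,0,2,0,5,2,5,2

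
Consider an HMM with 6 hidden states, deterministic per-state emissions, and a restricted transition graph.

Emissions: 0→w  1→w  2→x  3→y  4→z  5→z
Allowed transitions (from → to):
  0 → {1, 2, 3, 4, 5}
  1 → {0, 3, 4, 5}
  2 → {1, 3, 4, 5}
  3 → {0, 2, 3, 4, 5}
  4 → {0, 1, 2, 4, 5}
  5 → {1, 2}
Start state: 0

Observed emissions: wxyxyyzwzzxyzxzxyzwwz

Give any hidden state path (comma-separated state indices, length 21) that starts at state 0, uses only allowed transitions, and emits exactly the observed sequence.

  [0] w  {0,1}  => 0  start
  [1] x  {2}  => 2  0->2 ok
  [2] y  {3}  => 3  2->3 ok
  [3] x  {2}  => 2  3->2 ok
  [4] y  {3}  => 3  2->3 ok
  [5] y  {3}  => 3  3->3 ok
  [6] z  {4,5}  => 4  3->4 ok
  [7] w  {0,1}  => 1  4->1 ok
  [8] z  {4,5}  => 4  1->4 ok
  [9] z  {4,5}  => 5  4->5 ok
  [10] x  {2}  => 2  5->2 ok
  [11] y  {3}  => 3  2->3 ok
  [12] z  {4,5}  => 4  3->4 ok
  [13] x  {2}  => 2  4->2 ok
  [14] z  {4,5}  => 5  2->5 ok
  [15] x  {2}  => 2  5->2 ok
  [16] y  {3}  => 3  2->3 ok
  [17] z  {4,5}  => 5  3->5 ok
  [18] w  {0,1}  => 1  5->1 ok
  [19] w  {0,1}  => 0  1->0 ok
  [20] z  {4,5}  => 4  0->4 ok

0,2,3,2,3,3,4,1,4,5,2,3,4,2,5,2,3,5,1,0,4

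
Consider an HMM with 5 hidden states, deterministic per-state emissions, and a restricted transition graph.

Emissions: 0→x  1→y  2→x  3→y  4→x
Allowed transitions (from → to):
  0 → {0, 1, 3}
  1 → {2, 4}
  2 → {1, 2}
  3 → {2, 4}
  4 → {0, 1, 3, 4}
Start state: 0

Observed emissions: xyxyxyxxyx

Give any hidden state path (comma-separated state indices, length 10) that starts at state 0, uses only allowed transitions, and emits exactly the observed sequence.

  pos 0: x in {0,2,4}, choose 0; start
  pos 1: y in {1,3}, choose 3; 0->3 ok
  pos 2: x in {0,2,4}, choose 4; 3->4 ok
  pos 3: y in {1,3}, choose 3; 4->3 ok
  pos 4: x in {0,2,4}, choose 2; 3->2 ok
  pos 5: y in {1,3}, choose 1; 2->1 ok
  pos 6: x in {0,2,4}, choose 2; 1->2 ok
  pos 7: x in {0,2,4}, choose 2; 2->2 ok
  pos 8: y in {1,3}, choose 1; 2->1 ok
  pos 9: x in {0,2,4}, choose 4; 1->4 ok

0,3,4,3,2,1,2,2,1,4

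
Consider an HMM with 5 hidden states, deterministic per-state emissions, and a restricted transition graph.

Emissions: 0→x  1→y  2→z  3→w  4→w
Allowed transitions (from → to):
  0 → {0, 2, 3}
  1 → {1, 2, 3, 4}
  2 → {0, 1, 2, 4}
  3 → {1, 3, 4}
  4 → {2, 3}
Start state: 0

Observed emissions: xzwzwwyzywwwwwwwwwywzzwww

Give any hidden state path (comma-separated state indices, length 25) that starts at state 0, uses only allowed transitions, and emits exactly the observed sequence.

  pos 0: x in {0}, choose 0; start
  pos 1: z in {2}, choose 2; 0->2 ok
  pos 2: w in {3,4}, choose 4; 2->4 ok
  pos 3: z in {2}, choose 2; 4->2 ok
  pos 4: w in {3,4}, choose 4; 2->4 ok
  pos 5: w in {3,4}, choose 3; 4->3 ok
  pos 6: y in {1}, choose 1; 3->1 ok
  pos 7: z in {2}, choose 2; 1->2 ok
  pos 8: y in {1}, choose 1; 2->1 ok
  pos 9: w in {3,4}, choose 3; 1->3 ok
  pos 10: w in {3,4}, choose 4; 3->4 ok
  pos 11: w in {3,4}, choose 3; 4->3 ok
  pos 12: w in {3,4}, choose 4; 3->4 ok
  pos 13: w in {3,4}, choose 3; 4->3 ok
  pos 14: w in {3,4}, choose 3; 3->3 ok
  pos 15: w in {3,4}, choose 3; 3->3 ok
  pos 16: w in {3,4}, choose 4; 3->4 ok
  pos 17: w in {3,4}, choose 3; 4->3 ok
  pos 18: y in {1}, choose 1; 3->1 ok
  pos 19: w in {3,4}, choose 4; 1->4 ok
  pos 20: z in {2}, choose 2; 4->2 ok
  pos 21: z in {2}, choose 2; 2->2 ok
  pos 22: w in {3,4}, choose 4; 2->4 ok
  pos 23: w in {3,4}, choose 3; 4->3 ok
  pos 24: w in {3,4}, choose 3; 3->3 ok

0,2,4,2,4,3,1,2,1,3,4,3,4,3,3,3,4,3,1,4,2,2,4,3,3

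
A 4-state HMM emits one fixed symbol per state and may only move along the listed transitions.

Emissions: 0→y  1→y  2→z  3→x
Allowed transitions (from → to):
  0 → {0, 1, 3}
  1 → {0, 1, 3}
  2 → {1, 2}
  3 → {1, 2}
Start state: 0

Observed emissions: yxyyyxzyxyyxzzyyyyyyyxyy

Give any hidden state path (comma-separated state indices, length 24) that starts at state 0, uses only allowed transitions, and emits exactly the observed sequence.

  t0 'y' -> {0,1}, take 0 (start)
  t1 'x' -> {3}, take 3 (0->3 ok)
  t2 'y' -> {0,1}, take 1 (3->1 ok)
  t3 'y' -> {0,1}, take 0 (1->0 ok)
  t4 'y' -> {0,1}, take 1 (0->1 ok)
  t5 'x' -> {3}, take 3 (1->3 ok)
  t6 'z' -> {2}, take 2 (3->2 ok)
  t7 'y' -> {0,1}, take 1 (2->1 ok)
  t8 'x' -> {3}, take 3 (1->3 ok)
  t9 'y' -> {0,1}, take 1 (3->1 ok)
  t10 'y' -> {0,1}, take 0 (1->0 ok)
  t11 'x' -> {3}, take 3 (0->3 ok)
  t12 'z' -> {2}, take 2 (3->2 ok)
  t13 'z' -> {2}, take 2 (2->2 ok)
  t14 'y' -> {0,1}, take 1 (2->1 ok)
  t15 'y' -> {0,1}, take 0 (1->0 ok)
  t16 'y' -> {0,1}, take 1 (0->1 ok)
  t17 'y' -> {0,1}, take 0 (1->0 ok)
  t18 'y' -> {0,1}, take 0 (0->0 ok)
  t19 'y' -> {0,1}, take 1 (0->1 ok)
  t20 'y' -> {0,1}, take 1 (1->1 ok)
  t21 'x' -> {3}, take 3 (1->3 ok)
  t22 'y' -> {0,1}, take 1 (3->1 ok)
  t23 'y' -> {0,1}, take 1 (1->1 ok)

0,3,1,0,1,3,2,1,3,1,0,3,2,2,1,0,1,0,0,1,1,3,1,1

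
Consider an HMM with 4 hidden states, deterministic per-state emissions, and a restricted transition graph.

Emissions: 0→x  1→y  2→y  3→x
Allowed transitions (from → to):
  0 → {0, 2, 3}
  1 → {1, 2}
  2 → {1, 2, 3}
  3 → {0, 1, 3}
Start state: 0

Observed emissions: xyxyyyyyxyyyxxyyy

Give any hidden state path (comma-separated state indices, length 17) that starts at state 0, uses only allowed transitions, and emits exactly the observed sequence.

  pos 0: x in {0,3}, choose 0; start
  pos 1: y in {1,2}, choose 2; 0->2 ok
  pos 2: x in {0,3}, choose 3; 2->3 ok
  pos 3: y in {1,2}, choose 1; 3->1 ok
  pos 4: y in {1,2}, choose 2; 1->2 ok
  pos 5: y in {1,2}, choose 1; 2->1 ok
  pos 6: y in {1,2}, choose 1; 1->1 ok
  pos 7: y in {1,2}, choose 2; 1->2 ok
  pos 8: x in {0,3}, choose 3; 2->3 ok
  pos 9: y in {1,2}, choose 1; 3->1 ok
  pos 10: y in {1,2}, choose 1; 1->1 ok
  pos 11: y in {1,2}, choose 2; 1->2 ok
  pos 12: x in {0,3}, choose 3; 2->3 ok
  pos 13: x in {0,3}, choose 0; 3->0 ok
  pos 14: y in {1,2}, choose 2; 0->2 ok
  pos 15: y in {1,2}, choose 1; 2->1 ok
  pos 16: y in {1,2}, choose 1; 1->1 ok

0,2,3,1,2,1,1,2,3,1,1,2,3,0,2,1,1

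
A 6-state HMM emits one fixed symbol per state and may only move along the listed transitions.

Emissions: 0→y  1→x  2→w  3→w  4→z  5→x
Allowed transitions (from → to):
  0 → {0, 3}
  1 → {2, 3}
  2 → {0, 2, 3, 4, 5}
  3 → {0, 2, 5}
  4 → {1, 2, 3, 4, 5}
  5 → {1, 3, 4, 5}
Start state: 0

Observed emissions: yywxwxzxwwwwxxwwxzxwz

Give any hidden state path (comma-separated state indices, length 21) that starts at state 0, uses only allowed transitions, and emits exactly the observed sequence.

0,0,3,5,3,5,4,1,3,2,3,2,5,1,2,3,5,4,1,2,4

  pos 0: y in {0}, choose 0; start
  pos 1: y in {0}, choose 0; 0->0 ok
  pos 2: w in {2,3}, choose 3; 0->3 ok
  pos 3: x in {1,5}, choose 5; 3->5 ok
  pos 4: w in {2,3}, choose 3; 5->3 ok
  pos 5: x in {1,5}, choose 5; 3->5 ok
  pos 6: z in {4}, choose 4; 5->4 ok
  pos 7: x in {1,5}, choose 1; 4->1 ok
  pos 8: w in {2,3}, choose 3; 1->3 ok
  pos 9: w in {2,3}, choose 2; 3->2 ok
  pos 10: w in {2,3}, choose 3; 2->3 ok
  pos 11: w in {2,3}, choose 2; 3->2 ok
  pos 12: x in {1,5}, choose 5; 2->5 ok
  pos 13: x in {1,5}, choose 1; 5->1 ok
  pos 14: w in {2,3}, choose 2; 1->2 ok
  pos 15: w in {2,3}, choose 3; 2->3 ok
  pos 16: x in {1,5}, choose 5; 3->5 ok
  pos 17: z in {4}, choose 4; 5->4 ok
  pos 18: x in {1,5}, choose 1; 4->1 ok
  pos 19: w in {2,3}, choose 2; 1->2 ok
  pos 20: z in {4}, choose 4; 2->4 ok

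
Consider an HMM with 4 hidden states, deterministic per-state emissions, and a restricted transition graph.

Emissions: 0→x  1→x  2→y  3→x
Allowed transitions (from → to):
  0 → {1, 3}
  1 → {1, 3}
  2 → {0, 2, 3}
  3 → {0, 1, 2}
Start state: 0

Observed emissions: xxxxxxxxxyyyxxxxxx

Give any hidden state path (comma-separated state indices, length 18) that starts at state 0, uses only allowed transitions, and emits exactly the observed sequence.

0,1,3,0,3,0,1,1,3,2,2,2,3,0,3,1,3,1

  t0 'x' -> {0,1,3}, take 0 (start)
  t1 'x' -> {0,1,3}, take 1 (0->1 ok)
  t2 'x' -> {0,1,3}, take 3 (1->3 ok)
  t3 'x' -> {0,1,3}, take 0 (3->0 ok)
  t4 'x' -> {0,1,3}, take 3 (0->3 ok)
  t5 'x' -> {0,1,3}, take 0 (3->0 ok)
  t6 'x' -> {0,1,3}, take 1 (0->1 ok)
  t7 'x' -> {0,1,3}, take 1 (1->1 ok)
  t8 'x' -> {0,1,3}, take 3 (1->3 ok)
  t9 'y' -> {2}, take 2 (3->2 ok)
  t10 'y' -> {2}, take 2 (2->2 ok)
  t11 'y' -> {2}, take 2 (2->2 ok)
  t12 'x' -> {0,1,3}, take 3 (2->3 ok)
  t13 'x' -> {0,1,3}, take 0 (3->0 ok)
  t14 'x' -> {0,1,3}, take 3 (0->3 ok)
  t15 'x' -> {0,1,3}, take 1 (3->1 ok)
  t16 'x' -> {0,1,3}, take 3 (1->3 ok)
  t17 'x' -> {0,1,3}, take 1 (3->1 ok)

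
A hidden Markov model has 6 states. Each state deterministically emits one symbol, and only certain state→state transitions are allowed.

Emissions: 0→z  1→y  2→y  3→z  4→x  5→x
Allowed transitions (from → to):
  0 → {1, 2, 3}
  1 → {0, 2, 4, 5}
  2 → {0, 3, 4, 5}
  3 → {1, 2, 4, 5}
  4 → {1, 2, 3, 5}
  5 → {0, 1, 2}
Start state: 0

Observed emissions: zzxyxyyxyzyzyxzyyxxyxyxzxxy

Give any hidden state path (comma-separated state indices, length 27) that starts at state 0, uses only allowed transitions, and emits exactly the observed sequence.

0,3,5,1,4,1,2,5,1,0,1,0,1,4,3,1,2,4,5,2,4,1,4,3,4,5,1

  t0 'z' -> {0,3}, take 0 (start)
  t1 'z' -> {0,3}, take 3 (0->3 ok)
  t2 'x' -> {4,5}, take 5 (3->5 ok)
  t3 'y' -> {1,2}, take 1 (5->1 ok)
  t4 'x' -> {4,5}, take 4 (1->4 ok)
  t5 'y' -> {1,2}, take 1 (4->1 ok)
  t6 'y' -> {1,2}, take 2 (1->2 ok)
  t7 'x' -> {4,5}, take 5 (2->5 ok)
  t8 'y' -> {1,2}, take 1 (5->1 ok)
  t9 'z' -> {0,3}, take 0 (1->0 ok)
  t10 'y' -> {1,2}, take 1 (0->1 ok)
  t11 'z' -> {0,3}, take 0 (1->0 ok)
  t12 'y' -> {1,2}, take 1 (0->1 ok)
  t13 'x' -> {4,5}, take 4 (1->4 ok)
  t14 'z' -> {0,3}, take 3 (4->3 ok)
  t15 'y' -> {1,2}, take 1 (3->1 ok)
  t16 'y' -> {1,2}, take 2 (1->2 ok)
  t17 'x' -> {4,5}, take 4 (2->4 ok)
  t18 'x' -> {4,5}, take 5 (4->5 ok)
  t19 'y' -> {1,2}, take 2 (5->2 ok)
  t20 'x' -> {4,5}, take 4 (2->4 ok)
  t21 'y' -> {1,2}, take 1 (4->1 ok)
  t22 'x' -> {4,5}, take 4 (1->4 ok)
  t23 'z' -> {0,3}, take 3 (4->3 ok)
  t24 'x' -> {4,5}, take 4 (3->4 ok)
  t25 'x' -> {4,5}, take 5 (4->5 ok)
  t26 'y' -> {1,2}, take 1 (5->1 ok)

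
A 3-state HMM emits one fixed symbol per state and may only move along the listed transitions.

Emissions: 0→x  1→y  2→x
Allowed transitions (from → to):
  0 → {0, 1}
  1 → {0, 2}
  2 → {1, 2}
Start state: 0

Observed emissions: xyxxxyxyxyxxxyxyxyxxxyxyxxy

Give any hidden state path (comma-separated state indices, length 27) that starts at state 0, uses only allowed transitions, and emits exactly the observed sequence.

0,1,2,2,2,1,0,1,0,1,2,2,2,1,0,1,0,1,2,2,2,1,0,1,2,2,1

  pos 0: x in {0,2}, choose 0; start
  pos 1: y in {1}, choose 1; 0->1 ok
  pos 2: x in {0,2}, choose 2; 1->2 ok
  pos 3: x in {0,2}, choose 2; 2->2 ok
  pos 4: x in {0,2}, choose 2; 2->2 ok
  pos 5: y in {1}, choose 1; 2->1 ok
  pos 6: x in {0,2}, choose 0; 1->0 ok
  pos 7: y in {1}, choose 1; 0->1 ok
  pos 8: x in {0,2}, choose 0; 1->0 ok
  pos 9: y in {1}, choose 1; 0->1 ok
  pos 10: x in {0,2}, choose 2; 1->2 ok
  pos 11: x in {0,2}, choose 2; 2->2 ok
  pos 12: x in {0,2}, choose 2; 2->2 ok
  pos 13: y in {1}, choose 1; 2->1 ok
  pos 14: x in {0,2}, choose 0; 1->0 ok
  pos 15: y in {1}, choose 1; 0->1 ok
  pos 16: x in {0,2}, choose 0; 1->0 ok
  pos 17: y in {1}, choose 1; 0->1 ok
  pos 18: x in {0,2}, choose 2; 1->2 ok
  pos 19: x in {0,2}, choose 2; 2->2 ok
  pos 20: x in {0,2}, choose 2; 2->2 ok
  pos 21: y in {1}, choose 1; 2->1 ok
  pos 22: x in {0,2}, choose 0; 1->0 ok
  pos 23: y in {1}, choose 1; 0->1 ok
  pos 24: x in {0,2}, choose 2; 1->2 ok
  pos 25: x in {0,2}, choose 2; 2->2 ok
  pos 26: y in {1}, choose 1; 2->1 ok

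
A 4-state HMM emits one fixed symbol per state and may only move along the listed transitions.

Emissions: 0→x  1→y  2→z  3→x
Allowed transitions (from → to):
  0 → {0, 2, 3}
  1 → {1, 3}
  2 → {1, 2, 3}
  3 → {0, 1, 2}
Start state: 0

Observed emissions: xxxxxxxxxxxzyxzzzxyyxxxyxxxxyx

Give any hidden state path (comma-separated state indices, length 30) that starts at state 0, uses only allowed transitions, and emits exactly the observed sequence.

0,0,3,0,3,0,0,0,0,0,0,2,1,3,2,2,2,3,1,1,3,0,3,1,3,0,0,3,1,3

  [0] x  {0,3}  => 0  start
  [1] x  {0,3}  => 0  0->0 ok
  [2] x  {0,3}  => 3  0->3 ok
  [3] x  {0,3}  => 0  3->0 ok
  [4] x  {0,3}  => 3  0->3 ok
  [5] x  {0,3}  => 0  3->0 ok
  [6] x  {0,3}  => 0  0->0 ok
  [7] x  {0,3}  => 0  0->0 ok
  [8] x  {0,3}  => 0  0->0 ok
  [9] x  {0,3}  => 0  0->0 ok
  [10] x  {0,3}  => 0  0->0 ok
  [11] z  {2}  => 2  0->2 ok
  [12] y  {1}  => 1  2->1 ok
  [13] x  {0,3}  => 3  1->3 ok
  [14] z  {2}  => 2  3->2 ok
  [15] z  {2}  => 2  2->2 ok
  [16] z  {2}  => 2  2->2 ok
  [17] x  {0,3}  => 3  2->3 ok
  [18] y  {1}  => 1  3->1 ok
  [19] y  {1}  => 1  1->1 ok
  [20] x  {0,3}  => 3  1->3 ok
  [21] x  {0,3}  => 0  3->0 ok
  [22] x  {0,3}  => 3  0->3 ok
  [23] y  {1}  => 1  3->1 ok
  [24] x  {0,3}  => 3  1->3 ok
  [25] x  {0,3}  => 0  3->0 ok
  [26] x  {0,3}  => 0  0->0 ok
  [27] x  {0,3}  => 3  0->3 ok
  [28] y  {1}  => 1  3->1 ok
  [29] x  {0,3}  => 3  1->3 ok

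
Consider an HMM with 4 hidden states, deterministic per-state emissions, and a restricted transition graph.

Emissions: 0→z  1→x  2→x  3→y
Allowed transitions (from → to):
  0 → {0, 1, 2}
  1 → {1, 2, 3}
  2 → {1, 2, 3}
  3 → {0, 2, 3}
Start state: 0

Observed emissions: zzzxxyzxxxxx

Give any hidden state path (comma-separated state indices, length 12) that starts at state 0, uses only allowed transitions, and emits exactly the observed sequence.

0,0,0,1,2,3,0,1,1,2,1,2

  t0 'z' -> {0}, take 0 (start)
  t1 'z' -> {0}, take 0 (0->0 ok)
  t2 'z' -> {0}, take 0 (0->0 ok)
  t3 'x' -> {1,2}, take 1 (0->1 ok)
  t4 'x' -> {1,2}, take 2 (1->2 ok)
  t5 'y' -> {3}, take 3 (2->3 ok)
  t6 'z' -> {0}, take 0 (3->0 ok)
  t7 'x' -> {1,2}, take 1 (0->1 ok)
  t8 'x' -> {1,2}, take 1 (1->1 ok)
  t9 'x' -> {1,2}, take 2 (1->2 ok)
  t10 'x' -> {1,2}, take 1 (2->1 ok)
  t11 'x' -> {1,2}, take 2 (1->2 ok)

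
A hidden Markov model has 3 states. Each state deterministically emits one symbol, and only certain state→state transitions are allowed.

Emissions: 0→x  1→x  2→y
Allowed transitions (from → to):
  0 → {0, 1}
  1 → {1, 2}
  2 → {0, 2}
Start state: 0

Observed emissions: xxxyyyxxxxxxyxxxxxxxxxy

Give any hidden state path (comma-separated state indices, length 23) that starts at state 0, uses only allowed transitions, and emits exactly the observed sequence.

0,1,1,2,2,2,0,1,1,1,1,1,2,0,0,0,0,0,0,0,0,1,2

  pos 0: x in {0,1}, choose 0; start
  pos 1: x in {0,1}, choose 1; 0->1 ok
  pos 2: x in {0,1}, choose 1; 1->1 ok
  pos 3: y in {2}, choose 2; 1->2 ok
  pos 4: y in {2}, choose 2; 2->2 ok
  pos 5: y in {2}, choose 2; 2->2 ok
  pos 6: x in {0,1}, choose 0; 2->0 ok
  pos 7: x in {0,1}, choose 1; 0->1 ok
  pos 8: x in {0,1}, choose 1; 1->1 ok
  pos 9: x in {0,1}, choose 1; 1->1 ok
  pos 10: x in {0,1}, choose 1; 1->1 ok
  pos 11: x in {0,1}, choose 1; 1->1 ok
  pos 12: y in {2}, choose 2; 1->2 ok
  pos 13: x in {0,1}, choose 0; 2->0 ok
  pos 14: x in {0,1}, choose 0; 0->0 ok
  pos 15: x in {0,1}, choose 0; 0->0 ok
  pos 16: x in {0,1}, choose 0; 0->0 ok
  pos 17: x in {0,1}, choose 0; 0->0 ok
  pos 18: x in {0,1}, choose 0; 0->0 ok
  pos 19: x in {0,1}, choose 0; 0->0 ok
  pos 20: x in {0,1}, choose 0; 0->0 ok
  pos 21: x in {0,1}, choose 1; 0->1 ok
  pos 22: y in {2}, choose 2; 1->2 ok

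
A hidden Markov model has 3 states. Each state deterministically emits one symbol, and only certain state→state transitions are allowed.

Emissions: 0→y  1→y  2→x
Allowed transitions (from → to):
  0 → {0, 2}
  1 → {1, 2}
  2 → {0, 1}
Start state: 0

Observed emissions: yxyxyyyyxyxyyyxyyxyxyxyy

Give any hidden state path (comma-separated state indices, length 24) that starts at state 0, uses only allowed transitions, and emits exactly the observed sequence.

0,2,0,2,1,1,1,1,2,0,2,0,0,0,2,0,0,2,1,2,0,2,1,1

  pos 0: y in {0,1}, choose 0; start
  pos 1: x in {2}, choose 2; 0->2 ok
  pos 2: y in {0,1}, choose 0; 2->0 ok
  pos 3: x in {2}, choose 2; 0->2 ok
  pos 4: y in {0,1}, choose 1; 2->1 ok
  pos 5: y in {0,1}, choose 1; 1->1 ok
  pos 6: y in {0,1}, choose 1; 1->1 ok
  pos 7: y in {0,1}, choose 1; 1->1 ok
  pos 8: x in {2}, choose 2; 1->2 ok
  pos 9: y in {0,1}, choose 0; 2->0 ok
  pos 10: x in {2}, choose 2; 0->2 ok
  pos 11: y in {0,1}, choose 0; 2->0 ok
  pos 12: y in {0,1}, choose 0; 0->0 ok
  pos 13: y in {0,1}, choose 0; 0->0 ok
  pos 14: x in {2}, choose 2; 0->2 ok
  pos 15: y in {0,1}, choose 0; 2->0 ok
  pos 16: y in {0,1}, choose 0; 0->0 ok
  pos 17: x in {2}, choose 2; 0->2 ok
  pos 18: y in {0,1}, choose 1; 2->1 ok
  pos 19: x in {2}, choose 2; 1->2 ok
  pos 20: y in {0,1}, choose 0; 2->0 ok
  pos 21: x in {2}, choose 2; 0->2 ok
  pos 22: y in {0,1}, choose 1; 2->1 ok
  pos 23: y in {0,1}, choose 1; 1->1 ok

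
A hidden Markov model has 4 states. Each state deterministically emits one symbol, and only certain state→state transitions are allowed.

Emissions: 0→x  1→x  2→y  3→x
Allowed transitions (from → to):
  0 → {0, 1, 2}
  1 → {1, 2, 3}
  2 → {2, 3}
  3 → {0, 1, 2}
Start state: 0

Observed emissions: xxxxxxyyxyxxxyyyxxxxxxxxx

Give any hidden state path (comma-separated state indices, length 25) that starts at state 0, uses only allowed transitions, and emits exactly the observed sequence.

0,1,3,0,0,1,2,2,3,2,3,0,1,2,2,2,3,1,1,1,1,1,3,1,1

  0: obs=x cand={0,1,3} pick 0 [start]
  1: obs=x cand={0,1,3} pick 1 [0->1 ok]
  2: obs=x cand={0,1,3} pick 3 [1->3 ok]
  3: obs=x cand={0,1,3} pick 0 [3->0 ok]
  4: obs=x cand={0,1,3} pick 0 [0->0 ok]
  5: obs=x cand={0,1,3} pick 1 [0->1 ok]
  6: obs=y cand={2} pick 2 [1->2 ok]
  7: obs=y cand={2} pick 2 [2->2 ok]
  8: obs=x cand={0,1,3} pick 3 [2->3 ok]
  9: obs=y cand={2} pick 2 [3->2 ok]
  10: obs=x cand={0,1,3} pick 3 [2->3 ok]
  11: obs=x cand={0,1,3} pick 0 [3->0 ok]
  12: obs=x cand={0,1,3} pick 1 [0->1 ok]
  13: obs=y cand={2} pick 2 [1->2 ok]
  14: obs=y cand={2} pick 2 [2->2 ok]
  15: obs=y cand={2} pick 2 [2->2 ok]
  16: obs=x cand={0,1,3} pick 3 [2->3 ok]
  17: obs=x cand={0,1,3} pick 1 [3->1 ok]
  18: obs=x cand={0,1,3} pick 1 [1->1 ok]
  19: obs=x cand={0,1,3} pick 1 [1->1 ok]
  20: obs=x cand={0,1,3} pick 1 [1->1 ok]
  21: obs=x cand={0,1,3} pick 1 [1->1 ok]
  22: obs=x cand={0,1,3} pick 3 [1->3 ok]
  23: obs=x cand={0,1,3} pick 1 [3->1 ok]
  24: obs=x cand={0,1,3} pick 1 [1->1 ok]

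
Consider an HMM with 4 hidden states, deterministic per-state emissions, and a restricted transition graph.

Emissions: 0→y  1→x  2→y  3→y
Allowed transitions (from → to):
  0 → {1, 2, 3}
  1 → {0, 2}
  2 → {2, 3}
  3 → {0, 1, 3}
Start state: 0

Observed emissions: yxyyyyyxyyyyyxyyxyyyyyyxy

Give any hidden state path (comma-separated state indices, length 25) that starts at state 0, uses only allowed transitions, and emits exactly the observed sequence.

0,1,2,2,3,3,3,1,0,2,3,3,3,1,2,3,1,0,2,2,2,2,3,1,2

  pos 0: y in {0,2,3}, choose 0; start
  pos 1: x in {1}, choose 1; 0->1 ok
  pos 2: y in {0,2,3}, choose 2; 1->2 ok
  pos 3: y in {0,2,3}, choose 2; 2->2 ok
  pos 4: y in {0,2,3}, choose 3; 2->3 ok
  pos 5: y in {0,2,3}, choose 3; 3->3 ok
  pos 6: y in {0,2,3}, choose 3; 3->3 ok
  pos 7: x in {1}, choose 1; 3->1 ok
  pos 8: y in {0,2,3}, choose 0; 1->0 ok
  pos 9: y in {0,2,3}, choose 2; 0->2 ok
  pos 10: y in {0,2,3}, choose 3; 2->3 ok
  pos 11: y in {0,2,3}, choose 3; 3->3 ok
  pos 12: y in {0,2,3}, choose 3; 3->3 ok
  pos 13: x in {1}, choose 1; 3->1 ok
  pos 14: y in {0,2,3}, choose 2; 1->2 ok
  pos 15: y in {0,2,3}, choose 3; 2->3 ok
  pos 16: x in {1}, choose 1; 3->1 ok
  pos 17: y in {0,2,3}, choose 0; 1->0 ok
  pos 18: y in {0,2,3}, choose 2; 0->2 ok
  pos 19: y in {0,2,3}, choose 2; 2->2 ok
  pos 20: y in {0,2,3}, choose 2; 2->2 ok
  pos 21: y in {0,2,3}, choose 2; 2->2 ok
  pos 22: y in {0,2,3}, choose 3; 2->3 ok
  pos 23: x in {1}, choose 1; 3->1 ok
  pos 24: y in {0,2,3}, choose 2; 1->2 ok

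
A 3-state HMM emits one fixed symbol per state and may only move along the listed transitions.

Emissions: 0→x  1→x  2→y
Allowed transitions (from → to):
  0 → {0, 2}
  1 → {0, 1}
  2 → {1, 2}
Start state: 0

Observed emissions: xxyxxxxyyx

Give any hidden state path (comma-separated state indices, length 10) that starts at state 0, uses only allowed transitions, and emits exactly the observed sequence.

  pos 0: x in {0,1}, choose 0; start
  pos 1: x in {0,1}, choose 0; 0->0 ok
  pos 2: y in {2}, choose 2; 0->2 ok
  pos 3: x in {0,1}, choose 1; 2->1 ok
  pos 4: x in {0,1}, choose 1; 1->1 ok
  pos 5: x in {0,1}, choose 1; 1->1 ok
  pos 6: x in {0,1}, choose 0; 1->0 ok
  pos 7: y in {2}, choose 2; 0->2 ok
  pos 8: y in {2}, choose 2; 2->2 ok
  pos 9: x in {0,1}, choose 1; 2->1 ok

0,0,2,1,1,1,0,2,2,1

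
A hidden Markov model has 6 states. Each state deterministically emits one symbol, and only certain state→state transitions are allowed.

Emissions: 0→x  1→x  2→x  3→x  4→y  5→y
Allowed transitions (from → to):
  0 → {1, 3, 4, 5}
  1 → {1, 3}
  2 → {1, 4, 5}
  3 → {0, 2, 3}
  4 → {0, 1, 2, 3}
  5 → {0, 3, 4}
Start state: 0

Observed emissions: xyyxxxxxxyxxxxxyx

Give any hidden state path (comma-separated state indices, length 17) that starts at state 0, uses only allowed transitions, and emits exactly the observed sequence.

  t0 'x' -> {0,1,2,3}, take 0 (start)
  t1 'y' -> {4,5}, take 5 (0->5 ok)
  t2 'y' -> {4,5}, take 4 (5->4 ok)
  t3 'x' -> {0,1,2,3}, take 0 (4->0 ok)
  t4 'x' -> {0,1,2,3}, take 1 (0->1 ok)
  t5 'x' -> {0,1,2,3}, take 3 (1->3 ok)
  t6 'x' -> {0,1,2,3}, take 3 (3->3 ok)
  t7 'x' -> {0,1,2,3}, take 3 (3->3 ok)
  t8 'x' -> {0,1,2,3}, take 0 (3->0 ok)
  t9 'y' -> {4,5}, take 4 (0->4 ok)
  t10 'x' -> {0,1,2,3}, take 1 (4->1 ok)
  t11 'x' -> {0,1,2,3}, take 1 (1->1 ok)
  t12 'x' -> {0,1,2,3}, take 3 (1->3 ok)
  t13 'x' -> {0,1,2,3}, take 3 (3->3 ok)
  t14 'x' -> {0,1,2,3}, take 2 (3->2 ok)
  t15 'y' -> {4,5}, take 4 (2->4 ok)
  t16 'x' -> {0,1,2,3}, take 1 (4->1 ok)

0,5,4,0,1,3,3,3,0,4,1,1,3,3,2,4,1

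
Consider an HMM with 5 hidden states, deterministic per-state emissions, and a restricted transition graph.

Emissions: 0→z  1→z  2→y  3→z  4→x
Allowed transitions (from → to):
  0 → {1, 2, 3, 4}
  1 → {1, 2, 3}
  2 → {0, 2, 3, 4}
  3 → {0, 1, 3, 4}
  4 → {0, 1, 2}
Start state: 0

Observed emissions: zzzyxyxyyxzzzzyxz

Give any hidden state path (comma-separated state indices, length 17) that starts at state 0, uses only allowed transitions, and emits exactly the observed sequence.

0,1,1,2,4,2,4,2,2,4,0,1,1,1,2,4,0

  0: obs=z cand={0,1,3} pick 0 [start]
  1: obs=z cand={0,1,3} pick 1 [0->1 ok]
  2: obs=z cand={0,1,3} pick 1 [1->1 ok]
  3: obs=y cand={2} pick 2 [1->2 ok]
  4: obs=x cand={4} pick 4 [2->4 ok]
  5: obs=y cand={2} pick 2 [4->2 ok]
  6: obs=x cand={4} pick 4 [2->4 ok]
  7: obs=y cand={2} pick 2 [4->2 ok]
  8: obs=y cand={2} pick 2 [2->2 ok]
  9: obs=x cand={4} pick 4 [2->4 ok]
  10: obs=z cand={0,1,3} pick 0 [4->0 ok]
  11: obs=z cand={0,1,3} pick 1 [0->1 ok]
  12: obs=z cand={0,1,3} pick 1 [1->1 ok]
  13: obs=z cand={0,1,3} pick 1 [1->1 ok]
  14: obs=y cand={2} pick 2 [1->2 ok]
  15: obs=x cand={4} pick 4 [2->4 ok]
  16: obs=z cand={0,1,3} pick 0 [4->0 ok]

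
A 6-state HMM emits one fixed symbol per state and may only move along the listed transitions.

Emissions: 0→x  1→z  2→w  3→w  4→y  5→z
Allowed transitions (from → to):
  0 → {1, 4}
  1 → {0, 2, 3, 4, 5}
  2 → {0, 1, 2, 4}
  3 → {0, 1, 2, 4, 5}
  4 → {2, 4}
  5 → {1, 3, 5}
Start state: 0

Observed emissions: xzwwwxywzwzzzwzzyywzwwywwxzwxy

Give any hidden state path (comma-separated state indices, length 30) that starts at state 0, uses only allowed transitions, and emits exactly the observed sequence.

  pos 0: x in {0}, choose 0; start
  pos 1: z in {1,5}, choose 1; 0->1 ok
  pos 2: w in {2,3}, choose 3; 1->3 ok
  pos 3: w in {2,3}, choose 2; 3->2 ok
  pos 4: w in {2,3}, choose 2; 2->2 ok
  pos 5: x in {0}, choose 0; 2->0 ok
  pos 6: y in {4}, choose 4; 0->4 ok
  pos 7: w in {2,3}, choose 2; 4->2 ok
  pos 8: z in {1,5}, choose 1; 2->1 ok
  pos 9: w in {2,3}, choose 3; 1->3 ok
  pos 10: z in {1,5}, choose 5; 3->5 ok
  pos 11: z in {1,5}, choose 5; 5->5 ok
  pos 12: z in {1,5}, choose 1; 5->1 ok
  pos 13: w in {2,3}, choose 3; 1->3 ok
  pos 14: z in {1,5}, choose 5; 3->5 ok
  pos 15: z in {1,5}, choose 1; 5->1 ok
  pos 16: y in {4}, choose 4; 1->4 ok
  pos 17: y in {4}, choose 4; 4->4 ok
  pos 18: w in {2,3}, choose 2; 4->2 ok
  pos 19: z in {1,5}, choose 1; 2->1 ok
  pos 20: w in {2,3}, choose 2; 1->2 ok
  pos 21: w in {2,3}, choose 2; 2->2 ok
  pos 22: y in {4}, choose 4; 2->4 ok
  pos 23: w in {2,3}, choose 2; 4->2 ok
  pos 24: w in {2,3}, choose 2; 2->2 ok
  pos 25: x in {0}, choose 0; 2->0 ok
  pos 26: z in {1,5}, choose 1; 0->1 ok
  pos 27: w in {2,3}, choose 2; 1->2 ok
  pos 28: x in {0}, choose 0; 2->0 ok
  pos 29: y in {4}, choose 4; 0->4 ok

0,1,3,2,2,0,4,2,1,3,5,5,1,3,5,1,4,4,2,1,2,2,4,2,2,0,1,2,0,4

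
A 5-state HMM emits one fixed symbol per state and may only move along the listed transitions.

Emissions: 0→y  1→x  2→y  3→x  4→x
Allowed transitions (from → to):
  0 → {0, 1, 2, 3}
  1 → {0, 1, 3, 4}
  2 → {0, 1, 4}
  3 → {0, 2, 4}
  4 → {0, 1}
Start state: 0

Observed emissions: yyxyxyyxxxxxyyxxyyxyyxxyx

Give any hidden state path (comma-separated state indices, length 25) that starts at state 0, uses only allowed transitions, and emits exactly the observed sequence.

  0: obs=y cand={0,2} pick 0 [start]
  1: obs=y cand={0,2} pick 0 [0->0 ok]
  2: obs=x cand={1,3,4} pick 3 [0->3 ok]
  3: obs=y cand={0,2} pick 2 [3->2 ok]
  4: obs=x cand={1,3,4} pick 4 [2->4 ok]
  5: obs=y cand={0,2} pick 0 [4->0 ok]
  6: obs=y cand={0,2} pick 2 [0->2 ok]
  7: obs=x cand={1,3,4} pick 1 [2->1 ok]
  8: obs=x cand={1,3,4} pick 4 [1->4 ok]
  9: obs=x cand={1,3,4} pick 1 [4->1 ok]
  10: obs=x cand={1,3,4} pick 3 [1->3 ok]
  11: obs=x cand={1,3,4} pick 4 [3->4 ok]
  12: obs=y cand={0,2} pick 0 [4->0 ok]
  13: obs=y cand={0,2} pick 0 [0->0 ok]
  14: obs=x cand={1,3,4} pick 3 [0->3 ok]
  15: obs=x cand={1,3,4} pick 4 [3->4 ok]
  16: obs=y cand={0,2} pick 0 [4->0 ok]
  17: obs=y cand={0,2} pick 2 [0->2 ok]
  18: obs=x cand={1,3,4} pick 4 [2->4 ok]
  19: obs=y cand={0,2} pick 0 [4->0 ok]
  20: obs=y cand={0,2} pick 2 [0->2 ok]
  21: obs=x cand={1,3,4} pick 1 [2->1 ok]
  22: obs=x cand={1,3,4} pick 3 [1->3 ok]
  23: obs=y cand={0,2} pick 2 [3->2 ok]
  24: obs=x cand={1,3,4} pick 1 [2->1 ok]

0,0,3,2,4,0,2,1,4,1,3,4,0,0,3,4,0,2,4,0,2,1,3,2,1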